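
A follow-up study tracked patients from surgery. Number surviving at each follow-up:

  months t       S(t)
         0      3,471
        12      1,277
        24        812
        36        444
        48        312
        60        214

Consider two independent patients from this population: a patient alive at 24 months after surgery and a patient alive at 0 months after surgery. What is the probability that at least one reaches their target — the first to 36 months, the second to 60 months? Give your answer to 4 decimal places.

p₁ = S(36)/S(24) = 444/812 = 0.546798; p₂ = S(60)/S(0) = 214/3,471 = 0.061654.
P(at least one) = 1 − (1−p₁)(1−p₂) = 1 − 0.453202 × 0.938346 = 0.574740.

0.5747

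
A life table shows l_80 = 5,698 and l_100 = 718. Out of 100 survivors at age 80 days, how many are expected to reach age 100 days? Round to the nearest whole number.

13

The relevant probability is 718/5,698 = 0.126009.
Expected number = 100 × 0.126009 = 13.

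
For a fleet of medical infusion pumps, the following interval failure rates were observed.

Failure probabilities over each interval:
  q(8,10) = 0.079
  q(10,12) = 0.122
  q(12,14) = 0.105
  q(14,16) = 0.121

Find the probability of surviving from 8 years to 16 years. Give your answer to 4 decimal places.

0.6362

The overall survival probability is (1 − 0.079) × (1 − 0.122) × (1 − 0.105) × (1 − 0.121).
= 0.921 × 0.878 × 0.895 × 0.879 = 0.636160.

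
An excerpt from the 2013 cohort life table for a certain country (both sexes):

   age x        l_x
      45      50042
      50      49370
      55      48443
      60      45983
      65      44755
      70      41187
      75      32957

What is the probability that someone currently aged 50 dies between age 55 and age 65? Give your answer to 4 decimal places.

0.0747

This is the probability of reaching 55 but not 65, conditional on being alive at 50: (l_55 − l_65) / l_50.
= (48443 − 44755) / 49370 = 3688 / 49370 = 0.074701.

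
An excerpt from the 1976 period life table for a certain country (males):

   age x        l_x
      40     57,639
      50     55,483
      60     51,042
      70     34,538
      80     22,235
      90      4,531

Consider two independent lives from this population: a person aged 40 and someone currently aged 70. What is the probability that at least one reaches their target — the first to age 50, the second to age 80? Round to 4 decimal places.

p₁ = l_50/l_40 = 55,483/57,639 = 0.962595; p₂ = l_80/l_70 = 22,235/34,538 = 0.643784.
P(at least one) = 1 − (1−p₁)(1−p₂) = 1 − 0.037405 × 0.356216 = 0.986676.

0.9867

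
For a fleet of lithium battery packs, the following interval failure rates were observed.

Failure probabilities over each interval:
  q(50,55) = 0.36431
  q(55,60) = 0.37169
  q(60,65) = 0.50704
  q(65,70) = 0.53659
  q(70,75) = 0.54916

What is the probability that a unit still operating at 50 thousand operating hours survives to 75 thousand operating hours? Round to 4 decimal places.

0.0411

Chaining the interval survival probabilities: (1 − 0.36431) × (1 − 0.37169) × (1 − 0.50704) × (1 − 0.53659) × (1 − 0.54916).
= 0.63569 × 0.62831 × 0.49296 × 0.46341 × 0.45084 = 0.041136.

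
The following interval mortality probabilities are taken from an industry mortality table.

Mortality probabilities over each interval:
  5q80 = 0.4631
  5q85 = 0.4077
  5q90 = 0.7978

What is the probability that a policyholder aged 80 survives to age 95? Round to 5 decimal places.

0.06430

15p80 = (1 − 0.4631) × (1 − 0.4077) × (1 − 0.7978).
= 0.5369 × 0.5923 × 0.2022 = 0.064301.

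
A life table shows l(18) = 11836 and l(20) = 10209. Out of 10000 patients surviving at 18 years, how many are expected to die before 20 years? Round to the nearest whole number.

The relevant probability is 1 − 10209/11836 = 0.137462.
Expected number = 10000 × 0.137462 = 1375.

1375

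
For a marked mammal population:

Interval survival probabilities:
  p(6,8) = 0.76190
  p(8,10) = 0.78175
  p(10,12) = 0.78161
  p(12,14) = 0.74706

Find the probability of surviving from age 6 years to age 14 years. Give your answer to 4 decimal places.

0.3478

Survival from 6 to 14 is the product of surviving each interval: 0.76190 × 0.78175 × 0.78161 × 0.74706.
= 0.347785.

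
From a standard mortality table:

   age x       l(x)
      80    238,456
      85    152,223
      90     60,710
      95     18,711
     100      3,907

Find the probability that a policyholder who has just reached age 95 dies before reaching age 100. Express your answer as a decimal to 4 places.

P(die before 100 | alive at 95) = 1 − l(100)/l(95) = 1 − 3,907/18,711 = (14,804)/18,711 = 0.791192.

0.7912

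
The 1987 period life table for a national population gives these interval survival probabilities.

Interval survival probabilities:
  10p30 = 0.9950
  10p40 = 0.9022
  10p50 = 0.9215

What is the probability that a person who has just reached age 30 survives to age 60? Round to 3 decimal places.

0.827

Survival from 30 to 60 is the product of surviving each interval: 0.9950 × 0.9022 × 0.9215.
= 0.827220.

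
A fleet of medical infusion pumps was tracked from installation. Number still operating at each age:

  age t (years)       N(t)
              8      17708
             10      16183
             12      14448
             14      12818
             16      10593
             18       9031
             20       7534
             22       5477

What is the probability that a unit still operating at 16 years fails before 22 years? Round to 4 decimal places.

P(fail before 22 | operational at 16) = 1 − N(22)/N(16) = 1 − 5477/10593 = (5116)/10593 = 0.482960.

0.4830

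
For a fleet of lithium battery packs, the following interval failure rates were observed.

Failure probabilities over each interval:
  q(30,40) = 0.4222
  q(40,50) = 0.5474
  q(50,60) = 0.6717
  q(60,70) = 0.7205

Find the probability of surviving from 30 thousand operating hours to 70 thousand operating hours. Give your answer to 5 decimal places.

0.02400

Chaining the interval survival probabilities: (1 − 0.4222) × (1 − 0.5474) × (1 − 0.6717) × (1 − 0.7205).
= 0.5778 × 0.4526 × 0.3283 × 0.2795 = 0.023996.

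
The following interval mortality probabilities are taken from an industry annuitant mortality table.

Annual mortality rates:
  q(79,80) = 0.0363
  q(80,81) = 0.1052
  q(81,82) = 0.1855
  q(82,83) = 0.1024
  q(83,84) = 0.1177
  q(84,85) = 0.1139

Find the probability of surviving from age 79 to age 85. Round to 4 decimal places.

0.4929

Survival from 79 to 85 is the product of surviving each interval: (1 − 0.0363) × (1 − 0.1052) × (1 − 0.1855) × (1 − 0.1024) × (1 − 0.1177) × (1 − 0.1139).
= 0.9637 × 0.8948 × 0.8145 × 0.8976 × 0.8823 × 0.8861 = 0.492880.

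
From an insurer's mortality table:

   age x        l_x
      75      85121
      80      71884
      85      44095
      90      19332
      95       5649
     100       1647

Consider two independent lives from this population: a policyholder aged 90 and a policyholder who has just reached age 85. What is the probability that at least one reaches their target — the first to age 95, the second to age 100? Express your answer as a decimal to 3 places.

p₁ = l_95/l_90 = 5649/19332 = 0.292210; p₂ = l_100/l_85 = 1647/44095 = 0.037351.
P(at least one) = 1 − (1−p₁)(1−p₂) = 1 − 0.707790 × 0.962649 = 0.318647.

0.319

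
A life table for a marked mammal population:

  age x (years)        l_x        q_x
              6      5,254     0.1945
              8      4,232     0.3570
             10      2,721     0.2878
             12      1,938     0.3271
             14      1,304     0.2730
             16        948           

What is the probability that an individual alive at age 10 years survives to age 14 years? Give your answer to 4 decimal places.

0.4792

The conditional survival probability is l_14/l_10 = 1,304/2,721 = 0.479236.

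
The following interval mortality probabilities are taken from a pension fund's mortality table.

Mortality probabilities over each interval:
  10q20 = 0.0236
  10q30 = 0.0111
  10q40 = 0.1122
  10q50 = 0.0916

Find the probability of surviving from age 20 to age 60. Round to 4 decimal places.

Survival from 20 to 60 is the product of surviving each interval: (1 − 0.0236) × (1 − 0.0111) × (1 − 0.1122) × (1 − 0.0916).
= 0.9764 × 0.9889 × 0.8878 × 0.9084 = 0.778704.

0.7787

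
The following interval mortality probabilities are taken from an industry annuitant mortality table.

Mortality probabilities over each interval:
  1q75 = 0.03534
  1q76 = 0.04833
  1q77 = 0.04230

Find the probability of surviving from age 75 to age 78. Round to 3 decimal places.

0.879

The overall survival probability is (1 − 0.03534) × (1 − 0.04833) × (1 − 0.04230).
= 0.96466 × 0.95167 × 0.95770 = 0.879205.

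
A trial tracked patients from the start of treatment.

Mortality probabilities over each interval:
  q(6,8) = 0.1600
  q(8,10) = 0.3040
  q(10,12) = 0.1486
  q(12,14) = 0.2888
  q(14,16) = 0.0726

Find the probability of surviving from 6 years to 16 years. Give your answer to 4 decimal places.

P(survive 6→16) = (1 − 0.1600) × (1 − 0.3040) × (1 − 0.1486) × (1 − 0.2888) × (1 − 0.0726).
= 0.8400 × 0.6960 × 0.8514 × 0.7112 × 0.9274 = 0.328308.

0.3283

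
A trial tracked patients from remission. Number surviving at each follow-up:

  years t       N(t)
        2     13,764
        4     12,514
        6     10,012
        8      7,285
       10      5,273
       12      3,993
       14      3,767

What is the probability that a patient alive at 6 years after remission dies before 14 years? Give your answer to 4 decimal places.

P(die before 14 | alive at 6) = 1 − N(14)/N(6) = 1 − 3,767/10,012 = (6,245)/10,012 = 0.623751.

0.6238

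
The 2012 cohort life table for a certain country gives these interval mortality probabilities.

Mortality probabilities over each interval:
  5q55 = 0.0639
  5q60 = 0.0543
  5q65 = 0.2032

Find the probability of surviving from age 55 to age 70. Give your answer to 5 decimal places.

0.70538

Survival from 55 to 70 is the product of surviving each interval: (1 − 0.0639) × (1 − 0.0543) × (1 − 0.2032).
= 0.9361 × 0.9457 × 0.7968 = 0.705383.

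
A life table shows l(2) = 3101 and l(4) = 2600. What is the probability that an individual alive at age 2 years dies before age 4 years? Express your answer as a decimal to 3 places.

0.162

P(die before 4 | alive at 2) = 1 − l(4)/l(2) = 1 − 2600/3101 = (501)/3101 = 0.161561.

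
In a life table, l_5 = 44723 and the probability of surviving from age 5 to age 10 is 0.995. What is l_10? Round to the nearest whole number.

44499

l_10 = l_5 × p = 44723 × 0.995 = 44499.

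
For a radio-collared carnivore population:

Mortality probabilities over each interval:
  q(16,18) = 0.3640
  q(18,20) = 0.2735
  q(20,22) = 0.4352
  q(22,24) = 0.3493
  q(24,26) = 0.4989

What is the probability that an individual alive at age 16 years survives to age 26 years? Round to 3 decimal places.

0.085

Survival from 16 to 26 is the product of surviving each interval: (1 − 0.3640) × (1 − 0.2735) × (1 − 0.4352) × (1 − 0.3493) × (1 − 0.4989).
= 0.6360 × 0.7265 × 0.5648 × 0.6507 × 0.5011 = 0.085093.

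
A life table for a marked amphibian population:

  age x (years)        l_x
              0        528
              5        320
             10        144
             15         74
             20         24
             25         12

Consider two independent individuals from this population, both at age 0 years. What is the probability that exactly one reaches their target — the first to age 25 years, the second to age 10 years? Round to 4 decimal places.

p₁ = l_25/l_0 = 12/528 = 0.022727; p₂ = l_10/l_0 = 144/528 = 0.272727.
P(exactly one) = p₁(1−p₂) + (1−p₁)p₂ = 0.016529 + 0.266529 = 0.283057.

0.2831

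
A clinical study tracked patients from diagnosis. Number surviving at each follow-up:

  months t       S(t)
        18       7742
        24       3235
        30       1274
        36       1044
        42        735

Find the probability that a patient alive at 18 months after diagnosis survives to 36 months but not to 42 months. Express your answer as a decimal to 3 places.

This is the probability of reaching 36 but not 42, conditional on being alive at 18: (S(36) − S(42)) / S(18).
= (1044 − 735) / 7742 = 309 / 7742 = 0.039912.

0.040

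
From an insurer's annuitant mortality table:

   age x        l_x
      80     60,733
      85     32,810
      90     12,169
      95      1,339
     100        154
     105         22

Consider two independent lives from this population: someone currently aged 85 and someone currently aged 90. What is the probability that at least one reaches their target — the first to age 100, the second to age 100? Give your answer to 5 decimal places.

p₁ = l_100/l_85 = 154/32,810 = 0.004694; p₂ = l_100/l_90 = 154/12,169 = 0.012655.
P(at least one) = 1 − (1−p₁)(1−p₂) = 1 − 0.995306 × 0.987345 = 0.017290.

0.01729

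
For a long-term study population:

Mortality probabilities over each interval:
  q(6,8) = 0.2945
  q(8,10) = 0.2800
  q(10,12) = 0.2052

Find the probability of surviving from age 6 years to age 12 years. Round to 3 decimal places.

0.404

P(survive 6→12) = (1 − 0.2945) × (1 − 0.2800) × (1 − 0.2052).
= 0.7055 × 0.7200 × 0.7948 = 0.403727.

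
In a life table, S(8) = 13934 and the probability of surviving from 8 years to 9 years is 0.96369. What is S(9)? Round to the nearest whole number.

13428

S(9) = S(8) × p = 13934 × 0.96369 = 13428.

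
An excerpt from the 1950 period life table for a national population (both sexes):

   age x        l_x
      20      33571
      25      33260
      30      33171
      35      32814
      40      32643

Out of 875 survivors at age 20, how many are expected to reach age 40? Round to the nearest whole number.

851

The relevant probability is 32643/33571 = 0.972357.
Expected number = 875 × 0.972357 = 851.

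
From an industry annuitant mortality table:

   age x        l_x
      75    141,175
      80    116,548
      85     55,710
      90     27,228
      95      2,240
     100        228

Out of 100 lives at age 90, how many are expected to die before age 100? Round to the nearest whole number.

The relevant probability is 1 − 228/27,228 = 0.991626.
Expected number = 100 × 0.991626 = 99.

99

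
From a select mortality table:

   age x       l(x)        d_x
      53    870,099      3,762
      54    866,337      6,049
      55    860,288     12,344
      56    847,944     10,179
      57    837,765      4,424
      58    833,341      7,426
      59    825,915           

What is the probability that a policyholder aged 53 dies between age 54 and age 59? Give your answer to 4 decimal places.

0.0465

This is the probability of reaching 54 but not 59, conditional on being alive at 53: (l(54) − l(59)) / l(53).
= (866,337 − 825,915) / 870,099 = 40,422 / 870,099 = 0.046457.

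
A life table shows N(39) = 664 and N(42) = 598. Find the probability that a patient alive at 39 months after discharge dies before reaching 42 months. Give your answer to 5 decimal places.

0.09940

P(die before 42 | alive at 39) = 1 − N(42)/N(39) = 1 − 598/664 = (66)/664 = 0.099398.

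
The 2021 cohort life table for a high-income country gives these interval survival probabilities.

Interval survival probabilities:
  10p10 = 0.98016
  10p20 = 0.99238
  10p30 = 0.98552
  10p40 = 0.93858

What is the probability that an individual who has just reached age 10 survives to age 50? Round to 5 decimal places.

0.89973

Survival from 10 to 50 is the product of surviving each interval: 0.98016 × 0.99238 × 0.98552 × 0.93858.
= 0.899729.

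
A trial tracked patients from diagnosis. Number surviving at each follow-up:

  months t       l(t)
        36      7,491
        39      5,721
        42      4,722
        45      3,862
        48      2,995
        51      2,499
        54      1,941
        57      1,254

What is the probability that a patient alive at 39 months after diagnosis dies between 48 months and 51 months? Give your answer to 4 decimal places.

0.0867

This is the probability of reaching 48 but not 51, conditional on being alive at 39: (l(48) − l(51)) / l(39).
= (2,995 − 2,499) / 5,721 = 496 / 5,721 = 0.086698.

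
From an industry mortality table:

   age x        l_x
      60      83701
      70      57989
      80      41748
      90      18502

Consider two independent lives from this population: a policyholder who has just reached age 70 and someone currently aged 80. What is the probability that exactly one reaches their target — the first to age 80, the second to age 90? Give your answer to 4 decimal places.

0.5250

p₁ = l_80/l_70 = 41748/57989 = 0.719930; p₂ = l_90/l_80 = 18502/41748 = 0.443183.
P(exactly one) = p₁(1−p₂) + (1−p₁)p₂ = 0.400869 + 0.124122 = 0.524992.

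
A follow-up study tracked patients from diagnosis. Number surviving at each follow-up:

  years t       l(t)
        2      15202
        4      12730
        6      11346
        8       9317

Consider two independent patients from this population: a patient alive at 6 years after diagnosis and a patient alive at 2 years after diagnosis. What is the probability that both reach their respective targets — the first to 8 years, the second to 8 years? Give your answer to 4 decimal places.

0.5033

p₁ = l(8)/l(6) = 9317/11346 = 0.821170; p₂ = l(8)/l(2) = 9317/15202 = 0.612880.
P(both) = p₁ × p₂ = 0.821170 × 0.612880 = 0.503279.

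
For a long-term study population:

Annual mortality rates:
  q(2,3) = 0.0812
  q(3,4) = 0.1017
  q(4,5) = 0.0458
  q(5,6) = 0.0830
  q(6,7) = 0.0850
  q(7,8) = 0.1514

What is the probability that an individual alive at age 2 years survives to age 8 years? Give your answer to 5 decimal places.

P(survive 2→8) = (1 − 0.0812) × (1 − 0.1017) × (1 − 0.0458) × (1 − 0.0830) × (1 − 0.0850) × (1 − 0.1514).
= 0.9188 × 0.8983 × 0.9542 × 0.9170 × 0.9150 × 0.8486 = 0.560758.

0.56076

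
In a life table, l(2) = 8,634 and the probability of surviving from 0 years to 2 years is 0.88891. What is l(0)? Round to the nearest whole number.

9713

l(0) = l(2) / p = 8,634 / 0.88891 = 9713.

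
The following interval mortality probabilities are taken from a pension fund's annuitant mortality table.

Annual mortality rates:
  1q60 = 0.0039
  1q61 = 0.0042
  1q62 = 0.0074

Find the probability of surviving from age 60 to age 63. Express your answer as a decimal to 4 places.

3p60 = (1 − 0.0039) × (1 − 0.0042) × (1 − 0.0074).
= 0.9961 × 0.9958 × 0.9926 = 0.984576.

0.9846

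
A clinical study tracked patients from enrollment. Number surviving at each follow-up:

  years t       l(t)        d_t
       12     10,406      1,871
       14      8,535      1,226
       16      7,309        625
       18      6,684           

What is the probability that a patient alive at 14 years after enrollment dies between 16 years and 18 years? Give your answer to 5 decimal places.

This is the probability of reaching 16 but not 18, conditional on being alive at 14: (l(16) − l(18)) / l(14).
= (7,309 − 6,684) / 8,535 = 625 / 8,535 = 0.073228.

0.07323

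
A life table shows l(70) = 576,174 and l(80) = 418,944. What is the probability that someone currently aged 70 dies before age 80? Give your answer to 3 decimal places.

P(die before 80 | alive at 70) = 1 − l(80)/l(70) = 1 − 418,944/576,174 = (157,230)/576,174 = 0.272886.

0.273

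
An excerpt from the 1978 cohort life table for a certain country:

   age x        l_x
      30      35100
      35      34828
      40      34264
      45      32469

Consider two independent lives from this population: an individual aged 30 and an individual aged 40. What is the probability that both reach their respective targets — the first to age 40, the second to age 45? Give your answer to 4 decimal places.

0.9250

p₁ = l_40/l_30 = 34264/35100 = 0.976182; p₂ = l_45/l_40 = 32469/34264 = 0.947613.
P(both) = p₁ × p₂ = 0.976182 × 0.947613 = 0.925043.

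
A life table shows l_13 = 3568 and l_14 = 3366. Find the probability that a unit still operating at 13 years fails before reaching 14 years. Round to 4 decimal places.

P(fail before 14 | operational at 13) = 1 − l_14/l_13 = 1 − 3366/3568 = (202)/3568 = 0.056614.

0.0566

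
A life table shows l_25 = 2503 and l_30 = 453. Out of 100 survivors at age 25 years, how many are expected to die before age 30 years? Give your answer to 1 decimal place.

The relevant probability is 1 − 453/2503 = 0.819017.
Expected number = 100 × 0.819017 = 81.9.

81.9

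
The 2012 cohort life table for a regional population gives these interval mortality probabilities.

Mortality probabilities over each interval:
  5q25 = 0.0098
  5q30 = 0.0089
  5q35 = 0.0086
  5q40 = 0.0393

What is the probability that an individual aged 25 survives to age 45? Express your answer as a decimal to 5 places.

Survival from 25 to 45 is the product of surviving each interval: (1 − 0.0098) × (1 − 0.0089) × (1 − 0.0086) × (1 − 0.0393).
= 0.9902 × 0.9911 × 0.9914 × 0.9607 = 0.934710.

0.93471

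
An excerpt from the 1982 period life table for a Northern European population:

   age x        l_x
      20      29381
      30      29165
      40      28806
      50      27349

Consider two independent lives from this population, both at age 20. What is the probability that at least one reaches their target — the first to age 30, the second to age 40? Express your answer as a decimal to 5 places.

0.99986

p₁ = l_30/l_20 = 29165/29381 = 0.992648; p₂ = l_40/l_20 = 28806/29381 = 0.980430.
P(at least one) = 1 − (1−p₁)(1−p₂) = 1 − 0.007352 × 0.019570 = 0.999856.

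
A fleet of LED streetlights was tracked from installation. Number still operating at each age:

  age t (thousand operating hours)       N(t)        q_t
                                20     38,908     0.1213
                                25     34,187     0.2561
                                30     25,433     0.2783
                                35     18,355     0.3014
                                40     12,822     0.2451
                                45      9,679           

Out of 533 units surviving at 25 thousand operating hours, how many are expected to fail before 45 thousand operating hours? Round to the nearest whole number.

382

The relevant probability is 1 − 9,679/34,187 = 0.716881.
Expected number = 533 × 0.716881 = 382.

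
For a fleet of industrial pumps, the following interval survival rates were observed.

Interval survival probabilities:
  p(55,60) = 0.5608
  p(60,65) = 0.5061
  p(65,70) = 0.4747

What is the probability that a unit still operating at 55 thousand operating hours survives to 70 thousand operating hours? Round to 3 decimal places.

0.135

Survival from 55 to 70 is the product of surviving each interval: 0.5608 × 0.5061 × 0.4747.
= 0.134730.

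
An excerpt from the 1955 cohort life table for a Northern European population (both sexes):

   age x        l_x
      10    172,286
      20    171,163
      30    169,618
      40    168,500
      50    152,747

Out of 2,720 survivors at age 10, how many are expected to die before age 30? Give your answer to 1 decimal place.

The relevant probability is 1 − 169,618/172,286 = 0.015486.
Expected number = 2,720 × 0.015486 = 42.1.

42.1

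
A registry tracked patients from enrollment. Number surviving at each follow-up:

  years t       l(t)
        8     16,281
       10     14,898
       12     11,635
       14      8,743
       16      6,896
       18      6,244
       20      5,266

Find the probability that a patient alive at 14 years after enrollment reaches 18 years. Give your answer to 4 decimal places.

The conditional survival probability is l(18)/l(14) = 6,244/8,743 = 0.714171.

0.7142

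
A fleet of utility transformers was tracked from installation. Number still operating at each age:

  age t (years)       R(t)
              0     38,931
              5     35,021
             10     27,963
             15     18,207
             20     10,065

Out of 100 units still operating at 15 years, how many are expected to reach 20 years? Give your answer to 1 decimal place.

55.3

The relevant probability is 10,065/18,207 = 0.552809.
Expected number = 100 × 0.552809 = 55.3.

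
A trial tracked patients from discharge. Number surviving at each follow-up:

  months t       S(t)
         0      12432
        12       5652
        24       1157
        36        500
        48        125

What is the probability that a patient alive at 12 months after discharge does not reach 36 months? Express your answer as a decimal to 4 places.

0.9115

P(die before 36 | alive at 12) = 1 − S(36)/S(12) = 1 − 500/5652 = (5152)/5652 = 0.911536.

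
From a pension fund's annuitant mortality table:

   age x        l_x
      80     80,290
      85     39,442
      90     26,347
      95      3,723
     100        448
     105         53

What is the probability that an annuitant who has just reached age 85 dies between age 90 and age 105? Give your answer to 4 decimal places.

0.6666

This is the probability of reaching 90 but not 105, conditional on being alive at 85: (l_90 − l_105) / l_85.
= (26,347 − 53) / 39,442 = 26,294 / 39,442 = 0.666650.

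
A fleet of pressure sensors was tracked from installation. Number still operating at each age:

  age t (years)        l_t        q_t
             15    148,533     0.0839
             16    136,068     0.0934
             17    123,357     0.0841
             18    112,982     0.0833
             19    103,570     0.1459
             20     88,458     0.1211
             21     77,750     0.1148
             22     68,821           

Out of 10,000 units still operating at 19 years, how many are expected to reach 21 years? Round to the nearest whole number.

7507

The relevant probability is 77,750/103,570 = 0.750700.
Expected number = 10,000 × 0.750700 = 7507.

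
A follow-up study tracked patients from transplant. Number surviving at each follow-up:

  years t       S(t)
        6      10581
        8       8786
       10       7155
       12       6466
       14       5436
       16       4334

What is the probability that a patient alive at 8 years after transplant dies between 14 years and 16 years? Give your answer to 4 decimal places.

This is the probability of reaching 14 but not 16, conditional on being alive at 8: (S(14) − S(16)) / S(8).
= (5436 − 4334) / 8786 = 1102 / 8786 = 0.125427.

0.1254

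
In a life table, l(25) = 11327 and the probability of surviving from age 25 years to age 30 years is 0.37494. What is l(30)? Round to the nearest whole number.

4247

l(30) = l(25) × p = 11327 × 0.37494 = 4247.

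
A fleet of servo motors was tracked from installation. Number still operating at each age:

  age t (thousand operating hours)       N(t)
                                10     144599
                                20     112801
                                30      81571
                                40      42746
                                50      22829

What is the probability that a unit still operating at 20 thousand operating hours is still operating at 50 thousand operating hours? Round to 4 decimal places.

The conditional survival probability is N(50)/N(20) = 22829/112801 = 0.202383.

0.2024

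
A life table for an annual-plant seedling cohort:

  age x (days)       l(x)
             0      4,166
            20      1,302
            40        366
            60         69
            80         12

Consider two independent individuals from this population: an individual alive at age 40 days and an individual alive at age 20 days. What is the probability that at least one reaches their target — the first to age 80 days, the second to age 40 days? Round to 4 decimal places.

p₁ = l(80)/l(40) = 12/366 = 0.032787; p₂ = l(40)/l(20) = 366/1,302 = 0.281106.
P(at least one) = 1 − (1−p₁)(1−p₂) = 1 − 0.967213 × 0.718894 = 0.304676.

0.3047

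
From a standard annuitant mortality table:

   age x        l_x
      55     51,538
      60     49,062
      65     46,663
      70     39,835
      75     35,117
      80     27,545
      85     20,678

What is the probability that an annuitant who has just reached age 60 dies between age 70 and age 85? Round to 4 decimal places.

0.3905

This is the probability of reaching 70 but not 85, conditional on being alive at 60: (l_70 − l_85) / l_60.
= (39,835 − 20,678) / 49,062 = 19,157 / 49,062 = 0.390465.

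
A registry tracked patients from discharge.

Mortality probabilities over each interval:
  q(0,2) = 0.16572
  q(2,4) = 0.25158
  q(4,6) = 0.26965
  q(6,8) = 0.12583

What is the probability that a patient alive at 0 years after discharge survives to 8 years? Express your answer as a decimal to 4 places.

0.3986

Chaining the interval survival probabilities: (1 − 0.16572) × (1 − 0.25158) × (1 − 0.26965) × (1 − 0.12583).
= 0.83428 × 0.74842 × 0.73035 × 0.87417 = 0.398643.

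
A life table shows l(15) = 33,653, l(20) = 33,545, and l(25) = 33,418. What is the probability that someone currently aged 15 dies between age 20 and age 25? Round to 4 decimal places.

0.0038

This is the probability of reaching 20 but not 25, conditional on being alive at 15: (l(20) − l(25)) / l(15).
= (33,545 − 33,418) / 33,653 = 127 / 33,653 = 0.003774.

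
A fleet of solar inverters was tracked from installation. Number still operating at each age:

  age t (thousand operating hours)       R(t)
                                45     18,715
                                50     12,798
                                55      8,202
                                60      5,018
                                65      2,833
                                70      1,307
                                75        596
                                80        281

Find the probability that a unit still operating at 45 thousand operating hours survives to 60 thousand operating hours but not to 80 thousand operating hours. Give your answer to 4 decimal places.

0.2531

This is the probability of reaching 60 but not 80, conditional on being operational at 45: (R(60) − R(80)) / R(45).
= (5,018 − 281) / 18,715 = 4,737 / 18,715 = 0.253112.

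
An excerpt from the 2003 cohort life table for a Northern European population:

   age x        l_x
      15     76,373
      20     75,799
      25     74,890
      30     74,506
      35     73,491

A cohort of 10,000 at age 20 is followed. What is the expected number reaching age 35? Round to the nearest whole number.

The relevant probability is 73,491/75,799 = 0.969551.
Expected number = 10,000 × 0.969551 = 9696.

9696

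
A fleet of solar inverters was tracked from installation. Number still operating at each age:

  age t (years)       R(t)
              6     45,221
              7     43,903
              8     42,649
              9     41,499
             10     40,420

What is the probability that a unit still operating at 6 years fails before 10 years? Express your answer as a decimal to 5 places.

P(fail before 10 | operational at 6) = 1 − R(10)/R(6) = 1 − 40,420/45,221 = (4,801)/45,221 = 0.106167.

0.10617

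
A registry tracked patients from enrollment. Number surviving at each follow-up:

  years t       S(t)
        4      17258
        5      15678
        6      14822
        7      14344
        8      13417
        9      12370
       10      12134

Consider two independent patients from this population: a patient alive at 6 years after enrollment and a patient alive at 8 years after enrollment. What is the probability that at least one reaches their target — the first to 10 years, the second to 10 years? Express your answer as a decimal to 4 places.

p₁ = S(10)/S(6) = 12134/14822 = 0.818648; p₂ = S(10)/S(8) = 12134/13417 = 0.904375.
P(at least one) = 1 − (1−p₁)(1−p₂) = 1 − 0.181352 × 0.095625 = 0.982658.

0.9827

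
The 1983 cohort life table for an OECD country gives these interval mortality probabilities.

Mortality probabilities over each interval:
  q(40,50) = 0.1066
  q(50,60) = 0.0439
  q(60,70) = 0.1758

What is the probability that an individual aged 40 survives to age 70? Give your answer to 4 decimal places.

0.7040

The overall survival probability is (1 − 0.1066) × (1 − 0.0439) × (1 − 0.1758).
= 0.8934 × 0.9561 × 0.8242 = 0.704015.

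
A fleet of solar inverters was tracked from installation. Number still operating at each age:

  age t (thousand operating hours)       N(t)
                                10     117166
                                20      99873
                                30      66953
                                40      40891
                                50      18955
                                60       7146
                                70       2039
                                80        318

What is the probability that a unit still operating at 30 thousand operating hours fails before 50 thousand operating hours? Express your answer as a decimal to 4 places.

0.7169

P(fail before 50 | operational at 30) = 1 − N(50)/N(30) = 1 − 18955/66953 = (47998)/66953 = 0.716891.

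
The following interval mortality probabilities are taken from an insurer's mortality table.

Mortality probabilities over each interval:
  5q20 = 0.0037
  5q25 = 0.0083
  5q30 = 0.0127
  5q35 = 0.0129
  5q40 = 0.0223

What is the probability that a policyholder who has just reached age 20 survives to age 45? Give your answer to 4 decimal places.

0.9414

The overall survival probability is (1 − 0.0037) × (1 − 0.0083) × (1 − 0.0127) × (1 − 0.0129) × (1 − 0.0223).
= 0.9963 × 0.9917 × 0.9873 × 0.9871 × 0.9777 = 0.941426.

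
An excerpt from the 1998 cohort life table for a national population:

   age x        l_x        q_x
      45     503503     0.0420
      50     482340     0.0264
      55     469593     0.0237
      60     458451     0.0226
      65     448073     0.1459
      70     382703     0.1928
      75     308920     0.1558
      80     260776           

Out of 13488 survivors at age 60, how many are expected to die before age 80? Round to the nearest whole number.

The relevant probability is 1 − 260776/458451 = 0.431180.
Expected number = 13488 × 0.431180 = 5816.

5816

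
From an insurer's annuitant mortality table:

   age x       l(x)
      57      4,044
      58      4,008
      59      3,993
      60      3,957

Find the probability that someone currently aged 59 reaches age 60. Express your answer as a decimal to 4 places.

0.9910

The conditional survival probability is l(60)/l(59) = 3,957/3,993 = 0.990984.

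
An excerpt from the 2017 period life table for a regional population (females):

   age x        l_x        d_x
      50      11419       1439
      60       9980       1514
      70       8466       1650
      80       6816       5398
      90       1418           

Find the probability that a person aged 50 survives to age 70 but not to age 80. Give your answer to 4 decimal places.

We want 20|10q50 = (l_70 − l_80)/l_50.
This is the probability of reaching 70 but not 80, conditional on being alive at 50: (l_70 − l_80) / l_50.
= (8466 − 6816) / 11419 = 1650 / 11419 = 0.144496.

0.1445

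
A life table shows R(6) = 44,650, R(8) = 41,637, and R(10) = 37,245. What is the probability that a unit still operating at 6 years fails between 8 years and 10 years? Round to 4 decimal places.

0.0984

This is the probability of reaching 8 but not 10, conditional on being operational at 6: (R(8) − R(10)) / R(6).
= (41,637 − 37,245) / 44,650 = 4,392 / 44,650 = 0.098365.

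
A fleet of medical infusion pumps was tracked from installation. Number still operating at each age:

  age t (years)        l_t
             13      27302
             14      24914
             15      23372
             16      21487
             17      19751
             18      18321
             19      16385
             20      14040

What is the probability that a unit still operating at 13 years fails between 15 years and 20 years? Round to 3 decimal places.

This is the probability of reaching 15 but not 20, conditional on being operational at 13: (l_15 − l_20) / l_13.
= (23372 − 14040) / 27302 = 9332 / 27302 = 0.341806.

0.342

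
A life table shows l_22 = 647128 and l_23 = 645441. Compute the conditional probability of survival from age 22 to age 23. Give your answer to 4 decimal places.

0.9974

We want 1p22 = l_23/l_22.
The conditional survival probability is l_23/l_22 = 645441/647128 = 0.997393.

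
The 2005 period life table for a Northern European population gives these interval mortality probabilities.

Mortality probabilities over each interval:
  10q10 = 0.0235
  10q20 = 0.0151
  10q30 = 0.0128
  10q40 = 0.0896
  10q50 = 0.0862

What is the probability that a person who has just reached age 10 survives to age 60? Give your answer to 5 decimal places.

The overall survival probability is (1 − 0.0235) × (1 − 0.0151) × (1 − 0.0128) × (1 − 0.0896) × (1 − 0.0862).
= 0.9765 × 0.9849 × 0.9872 × 0.9104 × 0.9138 = 0.789865.

0.78987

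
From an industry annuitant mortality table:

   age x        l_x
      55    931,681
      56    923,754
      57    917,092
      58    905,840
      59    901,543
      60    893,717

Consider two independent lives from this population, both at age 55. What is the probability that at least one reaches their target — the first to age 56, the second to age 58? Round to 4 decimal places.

0.9998

p₁ = l_56/l_55 = 923,754/931,681 = 0.991492; p₂ = l_58/l_55 = 905,840/931,681 = 0.972264.
P(at least one) = 1 − (1−p₁)(1−p₂) = 1 − 0.008508 × 0.027736 = 0.999764.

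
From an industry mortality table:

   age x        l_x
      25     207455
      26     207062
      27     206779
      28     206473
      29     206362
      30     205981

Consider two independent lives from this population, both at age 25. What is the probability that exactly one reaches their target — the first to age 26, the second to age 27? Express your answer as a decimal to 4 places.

p₁ = l_26/l_25 = 207062/207455 = 0.998106; p₂ = l_27/l_25 = 206779/207455 = 0.996741.
P(exactly one) = p₁(1−p₂) + (1−p₁)p₂ = 0.003253 + 0.001888 = 0.005141.

0.0051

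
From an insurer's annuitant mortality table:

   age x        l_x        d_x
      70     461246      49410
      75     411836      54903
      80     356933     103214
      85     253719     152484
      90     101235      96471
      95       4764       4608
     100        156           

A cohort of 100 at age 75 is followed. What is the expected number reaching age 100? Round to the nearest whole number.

The relevant probability is 156/411836 = 0.000379.
Expected number = 100 × 0.000379 = 0.

0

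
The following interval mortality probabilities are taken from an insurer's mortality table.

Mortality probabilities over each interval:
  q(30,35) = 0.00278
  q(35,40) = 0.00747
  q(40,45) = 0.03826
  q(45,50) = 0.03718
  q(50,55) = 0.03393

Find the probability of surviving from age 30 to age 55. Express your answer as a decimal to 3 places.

0.885

Chaining the interval survival probabilities: (1 − 0.00278) × (1 − 0.00747) × (1 − 0.03826) × (1 − 0.03718) × (1 − 0.03393).
= 0.99722 × 0.99253 × 0.96174 × 0.96282 × 0.96607 = 0.885413.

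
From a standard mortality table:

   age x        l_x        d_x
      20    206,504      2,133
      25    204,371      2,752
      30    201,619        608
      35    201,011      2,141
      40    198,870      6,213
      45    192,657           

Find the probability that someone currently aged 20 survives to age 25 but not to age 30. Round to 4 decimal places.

0.0133

We want 5|5q20 = (l_25 − l_30)/l_20.
This is the probability of reaching 25 but not 30, conditional on being alive at 20: (l_25 − l_30) / l_20.
= (204,371 − 201,619) / 206,504 = 2,752 / 206,504 = 0.013327.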